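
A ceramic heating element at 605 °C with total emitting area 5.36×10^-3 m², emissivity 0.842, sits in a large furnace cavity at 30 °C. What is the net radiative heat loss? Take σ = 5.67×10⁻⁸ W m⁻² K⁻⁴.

Q ≈ 150 W

Convert: 605 °C = 878 K; 30 °C = 303 K.
Q = εσA(T⁴ − T_s⁴). T⁴ − T_s⁴ = (878)⁴ − (303)⁴ = 5.94×10^11 − 8.43×10^9 = 5.86×10^11 K⁴.
Q = 0.842 × 5.67×10⁻⁸ × 5.36×10^-3 × 5.86×10^11 = 150 W.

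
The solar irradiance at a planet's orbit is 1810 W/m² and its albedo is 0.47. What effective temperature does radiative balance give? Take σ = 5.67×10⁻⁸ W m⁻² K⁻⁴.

T ≈ 255 K

Power absorbed = (1−a)S·πR²; power emitted = 4πR²σT⁴. Equating and cancelling πR²:
T = ((1−a)S / 4σ)^(1/4) = (959 / (4 × 5.67×10⁻⁸))^(1/4) = (4.23×10^9)^(1/4).
T = 255 K.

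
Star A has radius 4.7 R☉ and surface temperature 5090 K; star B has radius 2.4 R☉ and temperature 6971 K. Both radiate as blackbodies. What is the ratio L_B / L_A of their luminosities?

L = 4πR²σT⁴ ∝ R²T⁴, so L_B/L_A = (2.4/4.7)² × (6971/5090)⁴ = 0.261 × 3.52 = 0.917.

L_B/L_A ≈ 0.917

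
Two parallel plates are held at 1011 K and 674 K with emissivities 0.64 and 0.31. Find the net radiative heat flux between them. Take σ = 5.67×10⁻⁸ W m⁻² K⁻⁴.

q ≈ 12500 W/m²

For two large parallel gray plates, q = σ(T₁⁴ − T₂⁴) / (1/ε₁ + 1/ε₂ − 1).
1/ε₁ + 1/ε₂ − 1 = 1/0.64 + 1/0.31 − 1 = 3.788.
T₁⁴ − T₂⁴ = 1.04×10^12 − 2.06×10^11 = 8.38×10^11 K⁴.
q = 5.67×10⁻⁸ × 8.38×10^11 / 3.788 = 12500 W/m².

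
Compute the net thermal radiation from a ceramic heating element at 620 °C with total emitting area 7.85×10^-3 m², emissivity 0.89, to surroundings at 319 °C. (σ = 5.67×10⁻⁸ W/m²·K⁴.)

Convert: 620 °C = 893 K; 319 °C = 592 K.
Q = εσA(T⁴ − T_s⁴). T⁴ − T_s⁴ = (893)⁴ − (592)⁴ = 6.36×10^11 − 1.23×10^11 = 5.13×10^11 K⁴.
Q = 0.89 × 5.67×10⁻⁸ × 7.85×10^-3 × 5.13×10^11 = 203 W.

Q ≈ 203 W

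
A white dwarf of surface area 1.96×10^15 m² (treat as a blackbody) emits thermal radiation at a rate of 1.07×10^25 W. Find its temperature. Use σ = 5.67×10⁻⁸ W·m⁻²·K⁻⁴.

From P = σAT⁴, T = (P / σA)^(1/4) = (1.07×10^25 / (5.67×10⁻⁸ × 1.96×10^15))^(1/4).
T = (9.63×10^16)^(1/4) = 17600 K.

T ≈ 17600 K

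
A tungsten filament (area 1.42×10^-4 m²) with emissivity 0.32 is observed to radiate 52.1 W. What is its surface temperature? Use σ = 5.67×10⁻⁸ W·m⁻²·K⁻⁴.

T ≈ 2120 K

From P = εσAT⁴, T = (P / εσA)^(1/4) = (52.1 / (0.32 × 5.67×10⁻⁸ × 1.42×10^-4))^(1/4).
T = (2.02×10^13)^(1/4) = 2120 K.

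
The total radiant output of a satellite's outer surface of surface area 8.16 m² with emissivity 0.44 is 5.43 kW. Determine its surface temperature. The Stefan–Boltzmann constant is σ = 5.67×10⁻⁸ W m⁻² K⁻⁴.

T ≈ 404 K

From P = εσAT⁴, T = (P / εσA)^(1/4) = (5430 / (0.44 × 5.67×10⁻⁸ × 8.16))^(1/4).
T = (2.67×10^10)^(1/4) = 404 K.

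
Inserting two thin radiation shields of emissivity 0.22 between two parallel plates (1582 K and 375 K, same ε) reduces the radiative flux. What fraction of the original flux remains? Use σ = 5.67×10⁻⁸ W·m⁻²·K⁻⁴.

With N identical shields there are N+1 = 3 gaps in series, each with the same radiative resistance, so the flux falls to 1/(N+1) of its unshielded value.

ratio ≈ 0.333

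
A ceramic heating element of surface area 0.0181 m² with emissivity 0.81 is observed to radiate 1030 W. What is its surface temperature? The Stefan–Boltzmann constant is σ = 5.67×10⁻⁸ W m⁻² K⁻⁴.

From P = εσAT⁴, T = (P / εσA)^(1/4) = (1030 / (0.81 × 5.67×10⁻⁸ × 0.0181))^(1/4).
T = (1.24×10^12)^(1/4) = 1060 K.

T ≈ 1060 K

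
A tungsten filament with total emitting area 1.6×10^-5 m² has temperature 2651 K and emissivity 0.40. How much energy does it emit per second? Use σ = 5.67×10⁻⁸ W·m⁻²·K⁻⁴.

P ≈ 17.9 W

Stefan–Boltzmann: P = εσAT⁴ = 0.40 × 5.67×10⁻⁸ × 1.60×10^-5 × (2651)⁴ = 0.40 × 5.67×10⁻⁸ × 1.60×10^-5 × 4.94×10^13.
P = 17.9 W.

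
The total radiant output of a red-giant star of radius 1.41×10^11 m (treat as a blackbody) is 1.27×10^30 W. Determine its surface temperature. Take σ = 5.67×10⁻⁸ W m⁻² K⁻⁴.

T ≈ 3080 K

A = 4πr² = 4π × (1.41×10^11)² = 2.50×10^23 m².
From P = σAT⁴, T = (P / σA)^(1/4) = (1.27×10^30 / (5.67×10⁻⁸ × 2.50×10^23))^(1/4).
T = (8.97×10^13)^(1/4) = 3080 K.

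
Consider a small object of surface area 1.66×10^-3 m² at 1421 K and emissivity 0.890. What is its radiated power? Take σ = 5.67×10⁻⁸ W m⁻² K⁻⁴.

P = εσAT⁴ = 0.890 × 5.67×10⁻⁸ × 1.66×10^-3 × (1421)⁴ = 0.890 × 5.67×10⁻⁸ × 1.66×10^-3 × 4.08×10^12.
P = 342 W.

P ≈ 342 W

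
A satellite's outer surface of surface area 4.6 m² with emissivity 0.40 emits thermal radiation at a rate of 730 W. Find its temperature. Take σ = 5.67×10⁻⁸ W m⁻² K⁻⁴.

T ≈ 289 K

From P = εσAT⁴, T = (P / εσA)^(1/4) = (730 / (0.40 × 5.67×10⁻⁸ × 4.60))^(1/4).
T = (7.00×10^9)^(1/4) = 289 K.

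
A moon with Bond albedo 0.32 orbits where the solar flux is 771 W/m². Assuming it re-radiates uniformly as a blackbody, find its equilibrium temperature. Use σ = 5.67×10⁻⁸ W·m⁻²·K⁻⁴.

Power absorbed = (1−a)S·πR²; power emitted = 4πR²σT⁴. Equating and cancelling πR²:
T = ((1−a)S / 4σ)^(1/4) = (524 / (4 × 5.67×10⁻⁸))^(1/4) = (2.31×10^9)^(1/4).
T = 219 K.

T ≈ 219 K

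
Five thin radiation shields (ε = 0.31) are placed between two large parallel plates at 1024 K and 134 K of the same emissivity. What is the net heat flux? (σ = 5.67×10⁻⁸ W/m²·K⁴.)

Each of the 6 gaps contributes resistance (2/ε − 1) = 2/0.31 − 1 = 5.452; total = 32.71.
q = σ(T₁⁴ − T₂⁴) / 32.71 = 5.67×10⁻⁸ × 1.10×10^12 / 32.71 = 1910 W/m².

q ≈ 1910 W/m²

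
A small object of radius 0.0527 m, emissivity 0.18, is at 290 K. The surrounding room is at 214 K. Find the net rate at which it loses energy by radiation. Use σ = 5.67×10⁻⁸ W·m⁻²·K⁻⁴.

Q ≈ 1.77 W

A = 4πr² = 4π × (0.0527)² = 0.0349 m².
Q = εσA(T⁴ − T_s⁴). T⁴ − T_s⁴ = (290)⁴ − (214)⁴ = 7.07×10^9 − 2.10×10^9 = 4.98×10^9 K⁴.
Q = 0.18 × 5.67×10⁻⁸ × 0.0349 × 4.98×10^9 = 1.77 W.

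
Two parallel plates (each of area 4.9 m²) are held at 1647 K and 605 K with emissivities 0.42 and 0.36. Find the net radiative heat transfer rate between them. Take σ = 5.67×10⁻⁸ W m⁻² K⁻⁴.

Q ≈ 4.83×10^5 W

For two large parallel gray plates, q = σ(T₁⁴ − T₂⁴) / (1/ε₁ + 1/ε₂ − 1).
1/ε₁ + 1/ε₂ − 1 = 1/0.42 + 1/0.36 − 1 = 4.159.
T₁⁴ − T₂⁴ = 7.36×10^12 − 1.34×10^11 = 7.22×10^12 K⁴.
q = 5.67×10⁻⁸ × 7.22×10^12 / 4.159 = 98500 W/m².
Q = q·A = 98500 × 4.9 = 4.83×10^5 W.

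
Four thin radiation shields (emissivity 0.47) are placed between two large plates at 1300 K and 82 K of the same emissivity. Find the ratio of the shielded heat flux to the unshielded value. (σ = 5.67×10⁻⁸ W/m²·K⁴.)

ratio ≈ 0.200

With N identical shields there are N+1 = 5 gaps in series, each with the same radiative resistance, so the flux falls to 1/(N+1) of its unshielded value.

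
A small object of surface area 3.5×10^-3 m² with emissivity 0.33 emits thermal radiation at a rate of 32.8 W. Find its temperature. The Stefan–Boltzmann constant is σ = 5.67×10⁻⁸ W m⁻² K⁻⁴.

T ≈ 841 K

From P = εσAT⁴, T = (P / εσA)^(1/4) = (32.8 / (0.33 × 5.67×10⁻⁸ × 3.50×10^-3))^(1/4).
T = (5.01×10^11)^(1/4) = 841 K.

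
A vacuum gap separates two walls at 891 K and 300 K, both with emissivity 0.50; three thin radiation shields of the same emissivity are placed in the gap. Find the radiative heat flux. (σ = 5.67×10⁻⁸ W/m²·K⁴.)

Each of the 4 gaps contributes resistance (2/ε − 1) = 2/0.50 − 1 = 3.000; total = 12.00.
q = σ(T₁⁴ − T₂⁴) / 12.00 = 5.67×10⁻⁸ × 6.22×10^11 / 12.00 = 2940 W/m².

q ≈ 2940 W/m²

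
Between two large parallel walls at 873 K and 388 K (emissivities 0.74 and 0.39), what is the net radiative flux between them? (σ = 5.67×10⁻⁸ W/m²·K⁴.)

q ≈ 10900 W/m²

For two large parallel gray plates, q = σ(T₁⁴ − T₂⁴) / (1/ε₁ + 1/ε₂ − 1).
1/ε₁ + 1/ε₂ − 1 = 1/0.74 + 1/0.39 − 1 = 2.915.
T₁⁴ − T₂⁴ = 5.81×10^11 − 2.27×10^10 = 5.58×10^11 K⁴.
q = 5.67×10⁻⁸ × 5.58×10^11 / 2.915 = 10900 W/m².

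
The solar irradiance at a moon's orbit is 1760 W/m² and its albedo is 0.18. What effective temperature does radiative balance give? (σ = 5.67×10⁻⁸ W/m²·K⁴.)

T ≈ 282 K

Power absorbed = (1−a)S·πR²; power emitted = 4πR²σT⁴. Equating and cancelling πR²:
T = ((1−a)S / 4σ)^(1/4) = (1440 / (4 × 5.67×10⁻⁸))^(1/4) = (6.36×10^9)^(1/4).
T = 282 K.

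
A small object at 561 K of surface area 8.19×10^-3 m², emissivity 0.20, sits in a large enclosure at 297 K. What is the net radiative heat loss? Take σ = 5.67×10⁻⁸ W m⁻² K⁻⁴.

Q ≈ 8.48 W

Q = εσA(T⁴ − T_s⁴). T⁴ − T_s⁴ = (561)⁴ − (297)⁴ = 9.90×10^10 − 7.78×10^9 = 9.13×10^10 K⁴.
Q = 0.20 × 5.67×10⁻⁸ × 8.19×10^-3 × 9.13×10^10 = 8.48 W.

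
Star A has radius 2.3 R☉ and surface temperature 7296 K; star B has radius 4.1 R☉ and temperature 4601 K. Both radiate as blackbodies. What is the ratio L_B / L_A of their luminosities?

L_B/L_A ≈ 0.503

L = 4πR²σT⁴ ∝ R²T⁴, so L_B/L_A = (4.1/2.3)² × (4601/7296)⁴ = 3.18 × 0.158 = 0.503.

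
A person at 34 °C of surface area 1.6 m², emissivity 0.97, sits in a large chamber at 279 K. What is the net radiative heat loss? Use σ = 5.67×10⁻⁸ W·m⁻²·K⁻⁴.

Convert: 34 °C = 307 K.
Q = εσA(T⁴ − T_s⁴). T⁴ − T_s⁴ = (307)⁴ − (279)⁴ = 8.88×10^9 − 6.06×10^9 = 2.82×10^9 K⁴.
Q = 0.97 × 5.67×10⁻⁸ × 1.60 × 2.82×10^9 = 248 W.

Q ≈ 248 W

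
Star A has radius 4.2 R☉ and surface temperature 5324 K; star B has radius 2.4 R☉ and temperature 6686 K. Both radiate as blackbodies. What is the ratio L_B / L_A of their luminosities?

L = 4πR²σT⁴ ∝ R²T⁴, so L_B/L_A = (2.4/4.2)² × (6686/5324)⁴ = 0.327 × 2.49 = 0.812.

L_B/L_A ≈ 0.812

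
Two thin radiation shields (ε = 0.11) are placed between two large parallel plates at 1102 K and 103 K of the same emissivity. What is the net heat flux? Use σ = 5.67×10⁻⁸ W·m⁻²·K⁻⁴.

Each of the 3 gaps contributes resistance (2/ε − 1) = 2/0.11 − 1 = 17.18; total = 51.55.
q = σ(T₁⁴ − T₂⁴) / 51.55 = 5.67×10⁻⁸ × 1.47×10^12 / 51.55 = 1620 W/m².

q ≈ 1620 W/m²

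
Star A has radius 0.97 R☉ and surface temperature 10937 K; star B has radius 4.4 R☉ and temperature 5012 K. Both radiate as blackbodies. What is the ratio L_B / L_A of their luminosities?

L = 4πR²σT⁴ ∝ R²T⁴, so L_B/L_A = (4.4/0.97)² × (5012/10937)⁴ = 20.6 × 0.0441 = 0.907.

L_B/L_A ≈ 0.907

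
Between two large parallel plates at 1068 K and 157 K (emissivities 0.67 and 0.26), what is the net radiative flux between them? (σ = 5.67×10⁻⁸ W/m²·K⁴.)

q ≈ 17000 W/m²

For two large parallel gray plates, q = σ(T₁⁴ − T₂⁴) / (1/ε₁ + 1/ε₂ − 1).
1/ε₁ + 1/ε₂ − 1 = 1/0.67 + 1/0.26 − 1 = 4.339.
T₁⁴ − T₂⁴ = 1.30×10^12 − 6.08×10^8 = 1.30×10^12 K⁴.
q = 5.67×10⁻⁸ × 1.30×10^12 / 4.339 = 17000 W/m².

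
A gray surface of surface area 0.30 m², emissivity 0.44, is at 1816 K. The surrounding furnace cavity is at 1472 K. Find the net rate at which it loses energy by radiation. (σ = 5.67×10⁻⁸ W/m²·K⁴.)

Q ≈ 46300 W

Q = εσA(T⁴ − T_s⁴). T⁴ − T_s⁴ = (1816)⁴ − (1472)⁴ = 1.09×10^13 − 4.69×10^12 = 6.18×10^12 K⁴.
Q = 0.44 × 5.67×10⁻⁸ × 0.300 × 6.18×10^12 = 46300 W.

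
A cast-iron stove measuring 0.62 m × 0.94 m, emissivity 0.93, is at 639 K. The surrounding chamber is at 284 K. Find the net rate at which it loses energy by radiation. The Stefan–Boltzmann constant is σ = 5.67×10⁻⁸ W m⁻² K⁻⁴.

A = 0.62 × 0.94 = 0.583 m².
Q = εσA(T⁴ − T_s⁴). T⁴ − T_s⁴ = (639)⁴ − (284)⁴ = 1.67×10^11 − 6.51×10^9 = 1.60×10^11 K⁴.
Q = 0.93 × 5.67×10⁻⁸ × 0.583 × 1.60×10^11 = 4920 W.

Q ≈ 4920 W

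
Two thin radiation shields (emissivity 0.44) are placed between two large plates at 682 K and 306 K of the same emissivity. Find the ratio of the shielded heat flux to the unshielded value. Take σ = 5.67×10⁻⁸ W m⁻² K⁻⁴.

With N identical shields there are N+1 = 3 gaps in series, each with the same radiative resistance, so the flux falls to 1/(N+1) of its unshielded value.

ratio ≈ 0.333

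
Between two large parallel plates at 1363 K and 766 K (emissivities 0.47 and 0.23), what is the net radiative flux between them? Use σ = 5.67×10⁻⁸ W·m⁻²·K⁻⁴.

q ≈ 32200 W/m²

For two large parallel gray plates, q = σ(T₁⁴ − T₂⁴) / (1/ε₁ + 1/ε₂ − 1).
1/ε₁ + 1/ε₂ − 1 = 1/0.47 + 1/0.23 − 1 = 5.475.
T₁⁴ − T₂⁴ = 3.45×10^12 − 3.44×10^11 = 3.11×10^12 K⁴.
q = 5.67×10⁻⁸ × 3.11×10^12 / 5.475 = 32200 W/m².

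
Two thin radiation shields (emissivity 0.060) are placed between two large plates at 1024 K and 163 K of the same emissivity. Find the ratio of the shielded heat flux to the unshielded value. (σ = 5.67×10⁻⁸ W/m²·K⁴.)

ratio ≈ 0.333

With N identical shields there are N+1 = 3 gaps in series, each with the same radiative resistance, so the flux falls to 1/(N+1) of its unshielded value.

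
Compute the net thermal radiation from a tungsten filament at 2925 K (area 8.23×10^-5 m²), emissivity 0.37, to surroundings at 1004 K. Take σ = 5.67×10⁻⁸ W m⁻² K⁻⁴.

Q = εσA(T⁴ − T_s⁴). T⁴ − T_s⁴ = (2925)⁴ − (1004)⁴ = 7.32×10^13 − 1.02×10^12 = 7.22×10^13 K⁴.
Q = 0.37 × 5.67×10⁻⁸ × 8.23×10^-5 × 7.22×10^13 = 125 W.

Q ≈ 125 W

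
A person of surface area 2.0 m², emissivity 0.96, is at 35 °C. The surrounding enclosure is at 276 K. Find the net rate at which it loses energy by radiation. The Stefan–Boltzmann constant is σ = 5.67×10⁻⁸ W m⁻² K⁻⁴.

Convert: 35 °C = 308 K.
Q = εσA(T⁴ − T_s⁴). T⁴ − T_s⁴ = (308)⁴ − (276)⁴ = 9.00×10^9 − 5.80×10^9 = 3.20×10^9 K⁴.
Q = 0.96 × 5.67×10⁻⁸ × 2.00 × 3.20×10^9 = 348 W.

Q ≈ 348 W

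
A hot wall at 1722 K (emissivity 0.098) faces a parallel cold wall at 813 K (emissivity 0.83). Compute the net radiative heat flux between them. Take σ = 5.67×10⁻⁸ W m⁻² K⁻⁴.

q ≈ 45500 W/m²

For two large parallel gray plates, q = σ(T₁⁴ − T₂⁴) / (1/ε₁ + 1/ε₂ − 1).
1/ε₁ + 1/ε₂ − 1 = 1/0.098 + 1/0.83 − 1 = 10.41.
T₁⁴ − T₂⁴ = 8.79×10^12 − 4.37×10^11 = 8.36×10^12 K⁴.
q = 5.67×10⁻⁸ × 8.36×10^12 / 10.41 = 45500 W/m².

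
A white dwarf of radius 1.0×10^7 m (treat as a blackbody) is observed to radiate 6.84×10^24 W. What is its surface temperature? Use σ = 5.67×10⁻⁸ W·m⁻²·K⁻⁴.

T ≈ 17600 K

A = 4πr² = 4π × (1.0×10^7)² = 1.26×10^15 m².
From P = σAT⁴, T = (P / σA)^(1/4) = (6.84×10^24 / (5.67×10⁻⁸ × 1.26×10^15))^(1/4).
T = (9.60×10^16)^(1/4) = 17600 K.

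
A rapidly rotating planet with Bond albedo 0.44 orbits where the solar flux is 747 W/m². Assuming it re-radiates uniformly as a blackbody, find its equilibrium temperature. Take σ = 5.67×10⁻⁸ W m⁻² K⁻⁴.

T ≈ 207 K

Power absorbed = (1−a)S·πR²; power emitted = 4πR²σT⁴. Equating and cancelling πR²:
T = ((1−a)S / 4σ)^(1/4) = (418 / (4 × 5.67×10⁻⁸))^(1/4) = (1.84×10^9)^(1/4).
T = 207 K.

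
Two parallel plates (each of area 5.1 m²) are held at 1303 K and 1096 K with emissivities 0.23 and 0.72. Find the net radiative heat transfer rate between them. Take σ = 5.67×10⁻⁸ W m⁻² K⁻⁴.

Q ≈ 87900 W

For two large parallel gray plates, q = σ(T₁⁴ − T₂⁴) / (1/ε₁ + 1/ε₂ − 1).
1/ε₁ + 1/ε₂ − 1 = 1/0.23 + 1/0.72 − 1 = 4.737.
T₁⁴ − T₂⁴ = 2.88×10^12 − 1.44×10^12 = 1.44×10^12 K⁴.
q = 5.67×10⁻⁸ × 1.44×10^12 / 4.737 = 17200 W/m².
Q = q·A = 17200 × 5.1 = 87900 W.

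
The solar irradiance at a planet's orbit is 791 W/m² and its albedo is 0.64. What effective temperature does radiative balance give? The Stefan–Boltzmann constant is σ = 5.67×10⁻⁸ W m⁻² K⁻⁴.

T ≈ 188 K

Power absorbed = (1−a)S·πR²; power emitted = 4πR²σT⁴. Equating and cancelling πR²:
T = ((1−a)S / 4σ)^(1/4) = (285 / (4 × 5.67×10⁻⁸))^(1/4) = (1.26×10^9)^(1/4).
T = 188 K.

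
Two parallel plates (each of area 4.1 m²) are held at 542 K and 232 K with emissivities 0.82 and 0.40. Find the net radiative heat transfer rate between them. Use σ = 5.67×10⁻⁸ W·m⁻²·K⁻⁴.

For two large parallel gray plates, q = σ(T₁⁴ − T₂⁴) / (1/ε₁ + 1/ε₂ − 1).
1/ε₁ + 1/ε₂ − 1 = 1/0.82 + 1/0.40 − 1 = 2.720.
T₁⁴ − T₂⁴ = 8.63×10^10 − 2.90×10^9 = 8.34×10^10 K⁴.
q = 5.67×10⁻⁸ × 8.34×10^10 / 2.720 = 1740 W/m².
Q = q·A = 1740 × 4.1 = 7130 W.

Q ≈ 7130 W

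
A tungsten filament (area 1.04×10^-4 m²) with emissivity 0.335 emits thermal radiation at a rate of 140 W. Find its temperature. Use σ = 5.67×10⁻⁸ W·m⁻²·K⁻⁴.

From P = εσAT⁴, T = (P / εσA)^(1/4) = (140 / (0.335 × 5.67×10⁻⁸ × 1.04×10^-4))^(1/4).
T = (7.09×10^13)^(1/4) = 2900 K.

T ≈ 2900 K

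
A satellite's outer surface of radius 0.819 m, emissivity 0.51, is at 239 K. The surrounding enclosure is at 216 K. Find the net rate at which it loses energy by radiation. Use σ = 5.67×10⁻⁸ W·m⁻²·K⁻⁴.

Q ≈ 265 W

A = 4πr² = 4π × (0.819)² = 8.43 m².
Q = εσA(T⁴ − T_s⁴). T⁴ − T_s⁴ = (239)⁴ − (216)⁴ = 3.26×10^9 − 2.18×10^9 = 1.09×10^9 K⁴.
Q = 0.51 × 5.67×10⁻⁸ × 8.43 × 1.09×10^9 = 265 W.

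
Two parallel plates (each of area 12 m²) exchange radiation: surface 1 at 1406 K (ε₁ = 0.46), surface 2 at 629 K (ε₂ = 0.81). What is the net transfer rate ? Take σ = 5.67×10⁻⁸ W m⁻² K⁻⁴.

Q ≈ 1.06×10^6 W

For two large parallel gray plates, q = σ(T₁⁴ − T₂⁴) / (1/ε₁ + 1/ε₂ − 1).
1/ε₁ + 1/ε₂ − 1 = 1/0.46 + 1/0.81 − 1 = 2.408.
T₁⁴ − T₂⁴ = 3.91×10^12 − 1.57×10^11 = 3.75×10^12 K⁴.
q = 5.67×10⁻⁸ × 3.75×10^12 / 2.408 = 88300 W/m².
Q = q·A = 88300 × 12 = 1.06×10^6 W.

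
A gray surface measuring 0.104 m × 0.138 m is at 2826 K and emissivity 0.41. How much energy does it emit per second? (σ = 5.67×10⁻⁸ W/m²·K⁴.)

A = 0.104 × 0.138 = 0.0144 m².
P = εσAT⁴ = 0.41 × 5.67×10⁻⁸ × 0.0144 × (2826)⁴ = 0.41 × 5.67×10⁻⁸ × 0.0144 × 6.38×10^13.
P = 21300 W.

P ≈ 21300 W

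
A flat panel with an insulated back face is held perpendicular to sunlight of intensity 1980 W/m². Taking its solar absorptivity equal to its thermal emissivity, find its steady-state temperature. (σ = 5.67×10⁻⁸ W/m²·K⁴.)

T ≈ 432 K

Absorbed flux αS = emitted flux εσT⁴ (one radiating face); with α = ε, T = (S/σ)^(1/4).
T = (1980 / 5.67×10⁻⁸)^(1/4) = (3.49×10^10)^(1/4).
T = 432 K.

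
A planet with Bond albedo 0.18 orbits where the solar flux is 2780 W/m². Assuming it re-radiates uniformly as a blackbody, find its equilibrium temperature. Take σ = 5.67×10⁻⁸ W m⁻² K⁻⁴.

T ≈ 317 K

Power absorbed = (1−a)S·πR²; power emitted = 4πR²σT⁴. Equating and cancelling πR²:
T = ((1−a)S / 4σ)^(1/4) = (2280 / (4 × 5.67×10⁻⁸))^(1/4) = (1.01×10^10)^(1/4).
T = 317 K.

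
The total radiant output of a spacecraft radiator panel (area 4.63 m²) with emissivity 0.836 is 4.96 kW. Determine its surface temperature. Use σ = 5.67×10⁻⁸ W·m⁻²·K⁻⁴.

T ≈ 388 K

From P = εσAT⁴, T = (P / εσA)^(1/4) = (4960 / (0.836 × 5.67×10⁻⁸ × 4.63))^(1/4).
T = (2.26×10^10)^(1/4) = 388 K.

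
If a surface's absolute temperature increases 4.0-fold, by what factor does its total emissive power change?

P ∝ T⁴, so the power scales as (4.0)⁴ = 256.

factor ≈ 256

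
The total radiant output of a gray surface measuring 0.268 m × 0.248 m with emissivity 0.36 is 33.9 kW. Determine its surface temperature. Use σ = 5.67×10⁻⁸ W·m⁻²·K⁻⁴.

A = 0.268 × 0.248 = 0.0665 m².
From P = εσAT⁴, T = (P / εσA)^(1/4) = (33900 / (0.36 × 5.67×10⁻⁸ × 0.0665))^(1/4).
T = (2.50×10^13)^(1/4) = 2240 K.

T ≈ 2240 K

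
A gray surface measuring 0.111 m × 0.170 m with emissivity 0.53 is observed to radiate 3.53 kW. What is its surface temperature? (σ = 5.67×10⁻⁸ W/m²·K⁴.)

A = 0.111 × 0.170 = 0.0189 m².
From P = εσAT⁴, T = (P / εσA)^(1/4) = (3530 / (0.53 × 5.67×10⁻⁸ × 0.0189))^(1/4).
T = (6.23×10^12)^(1/4) = 1580 K.

T ≈ 1580 K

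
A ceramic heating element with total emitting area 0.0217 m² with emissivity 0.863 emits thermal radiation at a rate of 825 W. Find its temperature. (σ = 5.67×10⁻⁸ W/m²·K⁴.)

From P = εσAT⁴, T = (P / εσA)^(1/4) = (825 / (0.863 × 5.67×10⁻⁸ × 0.0217))^(1/4).
T = (7.77×10^11)^(1/4) = 939 K.

T ≈ 939 K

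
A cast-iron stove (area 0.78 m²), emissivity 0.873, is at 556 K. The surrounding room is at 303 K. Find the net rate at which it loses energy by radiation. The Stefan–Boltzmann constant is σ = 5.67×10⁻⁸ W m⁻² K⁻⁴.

Q ≈ 3360 W

Q = εσA(T⁴ − T_s⁴). T⁴ − T_s⁴ = (556)⁴ − (303)⁴ = 9.56×10^10 − 8.43×10^9 = 8.71×10^10 K⁴.
Q = 0.873 × 5.67×10⁻⁸ × 0.780 × 8.71×10^10 = 3360 W.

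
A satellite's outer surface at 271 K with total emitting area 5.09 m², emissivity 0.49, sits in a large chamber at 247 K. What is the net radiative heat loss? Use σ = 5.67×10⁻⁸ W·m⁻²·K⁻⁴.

Q ≈ 236 W

Q = εσA(T⁴ − T_s⁴). T⁴ − T_s⁴ = (271)⁴ − (247)⁴ = 5.39×10^9 − 3.72×10^9 = 1.67×10^9 K⁴.
Q = 0.49 × 5.67×10⁻⁸ × 5.09 × 1.67×10^9 = 236 W.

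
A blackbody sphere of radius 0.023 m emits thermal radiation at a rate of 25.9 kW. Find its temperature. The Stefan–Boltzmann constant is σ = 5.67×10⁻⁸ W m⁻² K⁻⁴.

T ≈ 2880 K

A = 4πr² = 4π × (0.023)² = 6.65×10^-3 m².
From P = σAT⁴, T = (P / σA)^(1/4) = (25900 / (5.67×10⁻⁸ × 6.65×10^-3))^(1/4).
T = (6.87×10^13)^(1/4) = 2880 K.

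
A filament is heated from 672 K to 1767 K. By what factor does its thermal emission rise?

ratio ≈ 47.8

P ∝ T⁴, so the ratio is (1767/672)⁴ = (2.629)⁴ = 47.8.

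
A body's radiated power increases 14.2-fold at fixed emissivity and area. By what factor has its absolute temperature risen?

P ∝ T⁴ ⇒ T ∝ P^(1/4), so T scales by (14.2)^(1/4) = 1.94.

factor ≈ 1.94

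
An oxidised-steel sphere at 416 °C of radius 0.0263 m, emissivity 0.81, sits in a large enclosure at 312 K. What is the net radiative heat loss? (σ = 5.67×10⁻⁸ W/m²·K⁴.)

Q ≈ 86.2 W

A = 4πr² = 4π × (0.0263)² = 8.69×10^-3 m².
Convert: 416 °C = 689 K.
Q = εσA(T⁴ − T_s⁴). T⁴ − T_s⁴ = (689)⁴ − (312)⁴ = 2.25×10^11 − 9.48×10^9 = 2.16×10^11 K⁴.
Q = 0.81 × 5.67×10⁻⁸ × 8.69×10^-3 × 2.16×10^11 = 86.2 W.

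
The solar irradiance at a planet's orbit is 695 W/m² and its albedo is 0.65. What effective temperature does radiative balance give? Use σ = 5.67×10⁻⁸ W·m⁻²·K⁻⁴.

T ≈ 181 K

Power absorbed = (1−a)S·πR²; power emitted = 4πR²σT⁴. Equating and cancelling πR²:
T = ((1−a)S / 4σ)^(1/4) = (243 / (4 × 5.67×10⁻⁸))^(1/4) = (1.07×10^9)^(1/4).
T = 181 K.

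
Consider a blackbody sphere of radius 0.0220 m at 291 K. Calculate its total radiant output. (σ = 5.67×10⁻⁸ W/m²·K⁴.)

P ≈ 2.47 W

A = 4πr² = 4π × (0.0220)² = 6.08×10^-3 m².
P = σAT⁴ = 5.67×10⁻⁸ × 6.08×10^-3 × (291)⁴ = 5.67×10⁻⁸ × 6.08×10^-3 × 7.17×10^9.
P = 2.47 W.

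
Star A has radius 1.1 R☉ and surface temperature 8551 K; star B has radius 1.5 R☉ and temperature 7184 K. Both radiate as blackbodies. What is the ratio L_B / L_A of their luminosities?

L_B/L_A ≈ 0.926

L = 4πR²σT⁴ ∝ R²T⁴, so L_B/L_A = (1.5/1.1)² × (7184/8551)⁴ = 1.86 × 0.498 = 0.926.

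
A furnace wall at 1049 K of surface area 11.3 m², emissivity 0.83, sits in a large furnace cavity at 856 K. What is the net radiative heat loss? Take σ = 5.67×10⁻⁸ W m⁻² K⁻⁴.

Q ≈ 3.58×10^5 W

Q = εσA(T⁴ − T_s⁴). T⁴ − T_s⁴ = (1049)⁴ − (856)⁴ = 1.21×10^12 − 5.37×10^11 = 6.74×10^11 K⁴.
Q = 0.83 × 5.67×10⁻⁸ × 11.3 × 6.74×10^11 = 3.58×10^5 W.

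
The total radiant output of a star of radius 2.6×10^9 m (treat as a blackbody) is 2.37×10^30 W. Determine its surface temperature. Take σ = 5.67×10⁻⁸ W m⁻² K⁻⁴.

T ≈ 26500 K

A = 4πr² = 4π × (2.6×10^9)² = 8.49×10^19 m².
From P = σAT⁴, T = (P / σA)^(1/4) = (2.37×10^30 / (5.67×10⁻⁸ × 8.49×10^19))^(1/4).
T = (4.92×10^17)^(1/4) = 26500 K.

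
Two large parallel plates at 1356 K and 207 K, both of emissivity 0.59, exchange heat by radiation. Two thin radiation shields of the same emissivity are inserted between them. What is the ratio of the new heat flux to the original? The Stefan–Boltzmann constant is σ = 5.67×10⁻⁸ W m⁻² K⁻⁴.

ratio ≈ 0.333

With N identical shields there are N+1 = 3 gaps in series, each with the same radiative resistance, so the flux falls to 1/(N+1) of its unshielded value.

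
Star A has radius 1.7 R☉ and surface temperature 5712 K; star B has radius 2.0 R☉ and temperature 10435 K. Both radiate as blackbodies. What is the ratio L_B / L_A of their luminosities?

L = 4πR²σT⁴ ∝ R²T⁴, so L_B/L_A = (2.0/1.7)² × (10435/5712)⁴ = 1.38 × 11.1 = 15.4.

L_B/L_A ≈ 15.4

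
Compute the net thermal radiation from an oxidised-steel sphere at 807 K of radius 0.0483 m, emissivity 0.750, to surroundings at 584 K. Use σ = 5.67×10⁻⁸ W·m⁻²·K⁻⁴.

Q ≈ 384 W

A = 4πr² = 4π × (0.0483)² = 0.0293 m².
Q = εσA(T⁴ − T_s⁴). T⁴ − T_s⁴ = (807)⁴ − (584)⁴ = 4.24×10^11 − 1.16×10^11 = 3.08×10^11 K⁴.
Q = 0.750 × 5.67×10⁻⁸ × 0.0293 × 3.08×10^11 = 384 W.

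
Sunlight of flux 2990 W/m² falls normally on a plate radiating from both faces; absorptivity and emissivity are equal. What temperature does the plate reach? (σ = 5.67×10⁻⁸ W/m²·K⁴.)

Absorbed flux αS = emitted flux 2εσT⁴ per unit area; with α = ε this gives T = (S/2σ)^(1/4).
T = (2990 / (2 × 5.67×10⁻⁸))^(1/4) = (2.64×10^10)^(1/4).
T = 403 K.

T ≈ 403 K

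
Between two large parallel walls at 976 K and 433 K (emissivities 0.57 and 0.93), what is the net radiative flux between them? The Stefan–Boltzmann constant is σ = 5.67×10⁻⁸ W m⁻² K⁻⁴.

For two large parallel gray plates, q = σ(T₁⁴ − T₂⁴) / (1/ε₁ + 1/ε₂ − 1).
1/ε₁ + 1/ε₂ − 1 = 1/0.57 + 1/0.93 − 1 = 1.830.
T₁⁴ − T₂⁴ = 9.07×10^11 − 3.52×10^10 = 8.72×10^11 K⁴.
q = 5.67×10⁻⁸ × 8.72×10^11 / 1.830 = 27000 W/m².

q ≈ 27000 W/m²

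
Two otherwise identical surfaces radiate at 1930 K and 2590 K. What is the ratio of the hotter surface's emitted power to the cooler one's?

ratio ≈ 3.24

P ∝ T⁴, so the ratio is (2590/1930)⁴ = (1.342)⁴ = 3.24.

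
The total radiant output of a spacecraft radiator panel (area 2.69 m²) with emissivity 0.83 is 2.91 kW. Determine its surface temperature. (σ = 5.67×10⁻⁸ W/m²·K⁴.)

T ≈ 389 K

From P = εσAT⁴, T = (P / εσA)^(1/4) = (2910 / (0.83 × 5.67×10⁻⁸ × 2.69))^(1/4).
T = (2.30×10^10)^(1/4) = 389 K.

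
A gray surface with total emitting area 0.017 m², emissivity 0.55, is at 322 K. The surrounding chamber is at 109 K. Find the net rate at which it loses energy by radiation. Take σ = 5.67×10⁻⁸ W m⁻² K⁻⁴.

Q = εσA(T⁴ − T_s⁴). T⁴ − T_s⁴ = (322)⁴ − (109)⁴ = 1.08×10^10 − 1.41×10^8 = 1.06×10^10 K⁴.
Q = 0.55 × 5.67×10⁻⁸ × 0.0170 × 1.06×10^10 = 5.62 W.

Q ≈ 5.62 W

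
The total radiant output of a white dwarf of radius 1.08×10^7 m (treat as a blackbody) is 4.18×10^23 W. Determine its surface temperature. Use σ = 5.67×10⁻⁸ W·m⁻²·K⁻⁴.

A = 4πr² = 4π × (1.08×10^7)² = 1.47×10^15 m².
From P = σAT⁴, T = (P / σA)^(1/4) = (4.18×10^23 / (5.67×10⁻⁸ × 1.47×10^15))^(1/4).
T = (5.03×10^15)^(1/4) = 8420 K.

T ≈ 8420 K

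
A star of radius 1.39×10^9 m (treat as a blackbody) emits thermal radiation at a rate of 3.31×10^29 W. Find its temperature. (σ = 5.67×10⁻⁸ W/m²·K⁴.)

T ≈ 22100 K

A = 4πr² = 4π × (1.39×10^9)² = 2.43×10^19 m².
From P = σAT⁴, T = (P / σA)^(1/4) = (3.31×10^29 / (5.67×10⁻⁸ × 2.43×10^19))^(1/4).
T = (2.40×10^17)^(1/4) = 22100 K.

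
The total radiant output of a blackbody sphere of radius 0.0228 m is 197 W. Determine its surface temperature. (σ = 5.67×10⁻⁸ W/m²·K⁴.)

T ≈ 854 K

A = 4πr² = 4π × (0.0228)² = 6.53×10^-3 m².
From P = σAT⁴, T = (P / σA)^(1/4) = (197 / (5.67×10⁻⁸ × 6.53×10^-3))^(1/4).
T = (5.32×10^11)^(1/4) = 854 K.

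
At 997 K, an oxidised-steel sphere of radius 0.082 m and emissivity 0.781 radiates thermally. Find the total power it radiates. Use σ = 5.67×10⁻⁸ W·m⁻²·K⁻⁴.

P ≈ 3700 W

A = 4πr² = 4π × (0.082)² = 0.0845 m².
P = εσAT⁴ = 0.781 × 5.67×10⁻⁸ × 0.0845 × (997)⁴ = 0.781 × 5.67×10⁻⁸ × 0.0845 × 9.88×10^11.
P = 3700 W.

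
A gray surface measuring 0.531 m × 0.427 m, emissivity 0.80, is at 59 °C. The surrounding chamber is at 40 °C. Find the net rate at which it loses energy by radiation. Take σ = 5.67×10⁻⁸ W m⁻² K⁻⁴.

A = 0.531 × 0.427 = 0.227 m².
Convert: 59 °C = 332 K; 40 °C = 313 K.
Q = εσA(T⁴ − T_s⁴). T⁴ − T_s⁴ = (332)⁴ − (313)⁴ = 1.21×10^10 − 9.60×10^9 = 2.55×10^9 K⁴.
Q = 0.80 × 5.67×10⁻⁸ × 0.227 × 2.55×10^9 = 26.2 W.

Q ≈ 26.2 W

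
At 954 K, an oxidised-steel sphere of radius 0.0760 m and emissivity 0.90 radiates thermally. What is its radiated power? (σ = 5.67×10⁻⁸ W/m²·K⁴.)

P ≈ 3070 W

A = 4πr² = 4π × (0.0760)² = 0.0726 m².
P = εσAT⁴ = 0.90 × 5.67×10⁻⁸ × 0.0726 × (954)⁴ = 0.90 × 5.67×10⁻⁸ × 0.0726 × 8.28×10^11.
P = 3070 W.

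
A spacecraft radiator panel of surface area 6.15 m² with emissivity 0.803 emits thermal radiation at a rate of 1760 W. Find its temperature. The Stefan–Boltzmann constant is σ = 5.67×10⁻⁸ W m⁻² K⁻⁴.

From P = εσAT⁴, T = (P / εσA)^(1/4) = (1760 / (0.803 × 5.67×10⁻⁸ × 6.15))^(1/4).
T = (6.29×10^9)^(1/4) = 282 K.

T ≈ 282 K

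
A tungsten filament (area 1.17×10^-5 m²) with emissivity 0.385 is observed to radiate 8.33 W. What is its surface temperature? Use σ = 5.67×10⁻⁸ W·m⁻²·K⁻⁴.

T ≈ 2390 K

From P = εσAT⁴, T = (P / εσA)^(1/4) = (8.33 / (0.385 × 5.67×10⁻⁸ × 1.17×10^-5))^(1/4).
T = (3.26×10^13)^(1/4) = 2390 K.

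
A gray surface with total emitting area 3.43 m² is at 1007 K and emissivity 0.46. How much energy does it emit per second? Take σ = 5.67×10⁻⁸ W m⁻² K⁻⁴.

P ≈ 92000 W

Stefan–Boltzmann: P = εσAT⁴ = 0.46 × 5.67×10⁻⁸ × 3.43 × (1007)⁴ = 0.46 × 5.67×10⁻⁸ × 3.43 × 1.03×10^12.
P = 92000 W.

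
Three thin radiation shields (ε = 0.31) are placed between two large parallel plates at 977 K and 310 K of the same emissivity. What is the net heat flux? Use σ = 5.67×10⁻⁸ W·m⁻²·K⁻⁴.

q ≈ 2350 W/m²

Each of the 4 gaps contributes resistance (2/ε − 1) = 2/0.31 − 1 = 5.452; total = 21.81.
q = σ(T₁⁴ − T₂⁴) / 21.81 = 5.67×10⁻⁸ × 9.02×10^11 / 21.81 = 2350 W/m².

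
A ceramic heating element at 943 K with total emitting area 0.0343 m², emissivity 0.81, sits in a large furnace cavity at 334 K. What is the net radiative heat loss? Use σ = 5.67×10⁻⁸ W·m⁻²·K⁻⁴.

Q ≈ 1230 W

Q = εσA(T⁴ − T_s⁴). T⁴ − T_s⁴ = (943)⁴ − (334)⁴ = 7.91×10^11 − 1.24×10^10 = 7.78×10^11 K⁴.
Q = 0.81 × 5.67×10⁻⁸ × 0.0343 × 7.78×10^11 = 1230 W.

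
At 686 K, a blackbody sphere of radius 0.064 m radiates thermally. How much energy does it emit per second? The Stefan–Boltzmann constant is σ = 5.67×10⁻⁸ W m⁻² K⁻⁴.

A = 4πr² = 4π × (0.064)² = 0.0515 m².
P = σAT⁴ = 5.67×10⁻⁸ × 0.0515 × (686)⁴ = 5.67×10⁻⁸ × 0.0515 × 2.21×10^11.
P = 646 W.

P ≈ 646 W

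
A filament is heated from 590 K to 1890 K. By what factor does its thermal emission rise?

ratio ≈ 105

P ∝ T⁴, so the ratio is (1890/590)⁴ = (3.203)⁴ = 105.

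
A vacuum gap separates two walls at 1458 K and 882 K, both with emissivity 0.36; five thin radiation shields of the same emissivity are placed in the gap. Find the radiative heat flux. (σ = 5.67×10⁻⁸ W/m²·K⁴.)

q ≈ 8120 W/m²

Each of the 6 gaps contributes resistance (2/ε − 1) = 2/0.36 − 1 = 4.556; total = 27.33.
q = σ(T₁⁴ − T₂⁴) / 27.33 = 5.67×10⁻⁸ × 3.91×10^12 / 27.33 = 8120 W/m².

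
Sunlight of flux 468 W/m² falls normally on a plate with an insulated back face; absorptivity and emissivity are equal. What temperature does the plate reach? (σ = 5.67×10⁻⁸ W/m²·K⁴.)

Absorbed flux αS = emitted flux εσT⁴ (one radiating face); with α = ε, T = (S/σ)^(1/4).
T = (468 / 5.67×10⁻⁸)^(1/4) = (8.25×10^9)^(1/4).
T = 301 K.

T ≈ 301 K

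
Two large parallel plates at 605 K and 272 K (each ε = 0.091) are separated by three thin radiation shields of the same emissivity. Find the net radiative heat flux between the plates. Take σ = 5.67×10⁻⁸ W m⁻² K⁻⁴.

q ≈ 86.8 W/m²

Each of the 4 gaps contributes resistance (2/ε − 1) = 2/0.091 − 1 = 20.98; total = 83.91.
q = σ(T₁⁴ − T₂⁴) / 83.91 = 5.67×10⁻⁸ × 1.29×10^11 / 83.91 = 86.8 W/m².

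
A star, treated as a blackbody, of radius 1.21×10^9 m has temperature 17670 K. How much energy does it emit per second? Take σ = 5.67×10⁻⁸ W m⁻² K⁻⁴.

P ≈ 1.02×10^29 W

A = 4πr² = 4π × (1.21×10^9)² = 1.84×10^19 m².
P = σAT⁴ = 5.67×10⁻⁸ × 1.84×10^19 × (17670)⁴ = 5.67×10⁻⁸ × 1.84×10^19 × 9.75×10^16.
P = 1.02×10^29 W.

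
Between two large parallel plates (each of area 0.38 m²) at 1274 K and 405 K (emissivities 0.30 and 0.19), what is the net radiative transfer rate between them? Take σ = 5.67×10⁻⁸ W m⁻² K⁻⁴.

Q ≈ 7400 W

For two large parallel gray plates, q = σ(T₁⁴ − T₂⁴) / (1/ε₁ + 1/ε₂ − 1).
1/ε₁ + 1/ε₂ − 1 = 1/0.30 + 1/0.19 − 1 = 7.596.
T₁⁴ − T₂⁴ = 2.63×10^12 − 2.69×10^10 = 2.61×10^12 K⁴.
q = 5.67×10⁻⁸ × 2.61×10^12 / 7.596 = 19500 W/m².
Q = q·A = 19500 × 0.38 = 7400 W.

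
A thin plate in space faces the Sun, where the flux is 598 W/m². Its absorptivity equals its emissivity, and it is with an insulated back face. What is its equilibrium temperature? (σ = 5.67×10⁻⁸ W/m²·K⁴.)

T ≈ 320 K

Absorbed flux αS = emitted flux εσT⁴ (one radiating face); with α = ε, T = (S/σ)^(1/4).
T = (598 / 5.67×10⁻⁸)^(1/4) = (1.05×10^10)^(1/4).
T = 320 K.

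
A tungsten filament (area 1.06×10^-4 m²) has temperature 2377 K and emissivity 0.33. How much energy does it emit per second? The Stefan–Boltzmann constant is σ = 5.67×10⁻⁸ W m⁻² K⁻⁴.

P ≈ 63.3 W

Stefan–Boltzmann: P = εσAT⁴ = 0.33 × 5.67×10⁻⁸ × 1.06×10^-4 × (2377)⁴ = 0.33 × 5.67×10⁻⁸ × 1.06×10^-4 × 3.19×10^13.
P = 63.3 W.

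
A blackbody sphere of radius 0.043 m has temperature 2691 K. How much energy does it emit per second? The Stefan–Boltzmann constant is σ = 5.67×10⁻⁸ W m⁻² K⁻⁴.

P ≈ 69100 W

A = 4πr² = 4π × (0.043)² = 0.0232 m².
P = σAT⁴ = 5.67×10⁻⁸ × 0.0232 × (2691)⁴ = 5.67×10⁻⁸ × 0.0232 × 5.24×10^13.
P = 69100 W.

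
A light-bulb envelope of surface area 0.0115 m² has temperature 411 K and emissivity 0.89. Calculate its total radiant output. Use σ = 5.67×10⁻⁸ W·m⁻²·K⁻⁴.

P ≈ 16.6 W

P = εσAT⁴ = 0.89 × 5.67×10⁻⁸ × 0.0115 × (411)⁴ = 0.89 × 5.67×10⁻⁸ × 0.0115 × 2.85×10^10.
P = 16.6 W.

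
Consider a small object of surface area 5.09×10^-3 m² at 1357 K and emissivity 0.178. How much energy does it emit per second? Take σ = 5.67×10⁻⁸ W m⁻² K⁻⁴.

Stefan–Boltzmann: P = εσAT⁴ = 0.178 × 5.67×10⁻⁸ × 5.09×10^-3 × (1357)⁴ = 0.178 × 5.67×10⁻⁸ × 5.09×10^-3 × 3.39×10^12.
P = 174 W.

P ≈ 174 W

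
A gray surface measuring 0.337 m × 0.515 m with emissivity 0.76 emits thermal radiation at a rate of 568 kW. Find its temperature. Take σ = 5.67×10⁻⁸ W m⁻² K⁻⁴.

A = 0.337 × 0.515 = 0.174 m².
From P = εσAT⁴, T = (P / εσA)^(1/4) = (5.68×10^5 / (0.76 × 5.67×10⁻⁸ × 0.174))^(1/4).
T = (7.59×10^13)^(1/4) = 2950 K.

T ≈ 2950 K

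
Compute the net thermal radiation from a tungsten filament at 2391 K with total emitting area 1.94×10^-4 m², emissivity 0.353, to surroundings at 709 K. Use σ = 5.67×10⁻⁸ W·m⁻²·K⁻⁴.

Q = εσA(T⁴ − T_s⁴). T⁴ − T_s⁴ = (2391)⁴ − (709)⁴ = 3.27×10^13 − 2.53×10^11 = 3.24×10^13 K⁴.
Q = 0.353 × 5.67×10⁻⁸ × 1.94×10^-4 × 3.24×10^13 = 126 W.

Q ≈ 126 W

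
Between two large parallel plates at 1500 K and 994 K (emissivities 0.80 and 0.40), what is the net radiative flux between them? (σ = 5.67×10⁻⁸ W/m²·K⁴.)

For two large parallel gray plates, q = σ(T₁⁴ − T₂⁴) / (1/ε₁ + 1/ε₂ − 1).
1/ε₁ + 1/ε₂ − 1 = 1/0.80 + 1/0.40 − 1 = 2.750.
T₁⁴ − T₂⁴ = 5.06×10^12 − 9.76×10^11 = 4.09×10^12 K⁴.
q = 5.67×10⁻⁸ × 4.09×10^12 / 2.750 = 84300 W/m².

q ≈ 84300 W/m²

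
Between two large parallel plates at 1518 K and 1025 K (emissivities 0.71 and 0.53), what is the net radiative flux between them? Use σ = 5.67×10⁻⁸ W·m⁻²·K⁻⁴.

For two large parallel gray plates, q = σ(T₁⁴ − T₂⁴) / (1/ε₁ + 1/ε₂ − 1).
1/ε₁ + 1/ε₂ − 1 = 1/0.71 + 1/0.53 − 1 = 2.295.
T₁⁴ − T₂⁴ = 5.31×10^12 − 1.10×10^12 = 4.21×10^12 K⁴.
q = 5.67×10⁻⁸ × 4.21×10^12 / 2.295 = 1.04×10^5 W/m².

q ≈ 1.04×10^5 W/m²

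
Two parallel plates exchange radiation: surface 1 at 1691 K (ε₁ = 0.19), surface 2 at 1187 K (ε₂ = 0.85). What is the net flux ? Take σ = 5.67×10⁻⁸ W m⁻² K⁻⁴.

For two large parallel gray plates, q = σ(T₁⁴ − T₂⁴) / (1/ε₁ + 1/ε₂ − 1).
1/ε₁ + 1/ε₂ − 1 = 1/0.19 + 1/0.85 − 1 = 5.440.
T₁⁴ − T₂⁴ = 8.18×10^12 − 1.99×10^12 = 6.19×10^12 K⁴.
q = 5.67×10⁻⁸ × 6.19×10^12 / 5.440 = 64500 W/m².

q ≈ 64500 W/m²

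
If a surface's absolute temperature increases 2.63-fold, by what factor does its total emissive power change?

factor ≈ 47.8

P ∝ T⁴, so the power scales as (2.63)⁴ = 47.8.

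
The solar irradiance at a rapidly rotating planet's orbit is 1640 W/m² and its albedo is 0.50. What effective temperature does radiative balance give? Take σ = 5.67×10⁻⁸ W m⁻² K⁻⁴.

T ≈ 245 K

Power absorbed = (1−a)S·πR²; power emitted = 4πR²σT⁴. Equating and cancelling πR²:
T = ((1−a)S / 4σ)^(1/4) = (820 / (4 × 5.67×10⁻⁸))^(1/4) = (3.62×10^9)^(1/4).
T = 245 K.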